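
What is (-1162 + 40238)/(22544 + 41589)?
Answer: 39076/64133 ≈ 0.60930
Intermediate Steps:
(-1162 + 40238)/(22544 + 41589) = 39076/64133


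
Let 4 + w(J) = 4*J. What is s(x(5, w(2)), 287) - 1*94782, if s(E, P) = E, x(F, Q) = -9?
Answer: -94791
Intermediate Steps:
w(J) = -4 + 4*J
s(x(5, w(2)), 287) - 1*94782 = -9 - 1*94782 = -9 - 94782 = -94791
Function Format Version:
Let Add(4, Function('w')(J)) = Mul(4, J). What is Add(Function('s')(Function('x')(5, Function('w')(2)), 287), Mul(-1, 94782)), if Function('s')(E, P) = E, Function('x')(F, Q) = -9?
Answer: -94791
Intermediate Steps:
Function('w')(J) = Add(-4, Mul(4, J))
Add(Function('s')(Function('x')(5, Function('w')(2)), 287), Mul(-1, 94782)) = Add(-9, Mul(-1, 94782)) = Add(-9, -94782) = -94791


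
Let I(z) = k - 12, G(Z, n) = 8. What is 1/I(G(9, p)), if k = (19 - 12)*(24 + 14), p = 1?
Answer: 1/254 ≈ 0.0039370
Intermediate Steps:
k = 266 (k = 7*38 = 266)
I(z) = 254 (I(z) = 266 - 12 = 254)
1/I(G(9, p)) = 1/254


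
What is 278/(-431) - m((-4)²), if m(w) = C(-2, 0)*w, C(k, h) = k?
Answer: 13514/431 ≈ 31.355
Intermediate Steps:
m(w) = -2*w
278/(-431) - m((-4)²) = 278/(-431) - (-2)*(-4)² = 278*(-1/431) - (-2)*16 = -278/431 - 1*(-32) = -278/431 + 32 = 13514/431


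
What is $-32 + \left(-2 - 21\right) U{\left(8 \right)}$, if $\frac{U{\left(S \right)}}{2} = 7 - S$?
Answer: $14$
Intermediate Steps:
$U{\left(S \right)} = 14 - 2 S$ ($U{\left(S \right)} = 2 \left(7 - S\right) = 14 - 2 S$)
$-32 + \left(-2 - 21\right) U{\left(8 \right)} = -32 + \left(-2 - 21\right) \left(14 - 16\right) = -32 - -46 = -32 + 46 = 14$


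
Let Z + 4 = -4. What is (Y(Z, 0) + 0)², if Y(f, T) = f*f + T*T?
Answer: 4096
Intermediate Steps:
Z = -8 (Z = -4 - 4 = -8)
Y(f, T) = T² + f² (Y(f, T) = f² + T² = T² + f²)
(Y(Z, 0) + 0)² = ((0² + (-8)²) + 0)² = ((0 + 64) + 0)² = (64 + 0)² = 64² = 4096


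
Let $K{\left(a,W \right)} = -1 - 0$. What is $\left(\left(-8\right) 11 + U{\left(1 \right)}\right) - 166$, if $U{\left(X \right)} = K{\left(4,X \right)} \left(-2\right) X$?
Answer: $-252$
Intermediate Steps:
$K{\left(a,W \right)} = -1$ ($K{\left(a,W \right)} = -1 + 0 = -1$)
$U{\left(X \right)} = 2 X$ ($U{\left(X \right)} = \left(-1\right) \left(-2\right) X = 2 X$)
$\left(\left(-8\right) 11 + U{\left(1 \right)}\right) - 166 = \left(\left(-8\right) 11 + 2 \cdot 1\right) - 166 = \left(-88 + 2\right) - 166 = -86 - 166 = -252$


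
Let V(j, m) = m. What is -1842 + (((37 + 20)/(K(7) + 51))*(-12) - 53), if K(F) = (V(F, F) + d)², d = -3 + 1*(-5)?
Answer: -24806/13 ≈ -1908.2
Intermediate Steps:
d = -8 (d = -3 - 5 = -8)
K(F) = (-8 + F)² (K(F) = (F - 8)² = (-8 + F)²)
-1842 + (((37 + 20)/(K(7) + 51))*(-12) - 53) = -1842 + (((37 + 20)/((-8 + 7)² + 51))*(-12) - 53) = -1842 + ((57/((-1)² + 51))*(-12) - 53) = -1842 + ((57/(1 + 51))*(-12) - 53) = -1842 + ((57/52)*(-12) - 53) = -1842 + (-171/13 - 53) = -1842 - 860/13 = -24806/13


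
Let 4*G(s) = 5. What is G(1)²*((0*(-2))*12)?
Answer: 0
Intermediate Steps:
G(s) = 5/4 (G(s) = (¼)*5 = 5/4)
G(1)²*((0*(-2))*12) = (5/4)²*((0*(-2))*12) = 25*(0*12)/16 = (25/16)*0 = 0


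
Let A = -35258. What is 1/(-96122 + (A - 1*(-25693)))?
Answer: -1/105687 ≈ -9.4619e-6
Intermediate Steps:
1/(-96122 + (A - 1*(-25693))) = 1/(-96122 + (-35258 - 1*(-25693))) = 1/(-96122 + (-35258 + 25693)) = 1/(-96122 - 9565) = 1/(-105687) = -1/105687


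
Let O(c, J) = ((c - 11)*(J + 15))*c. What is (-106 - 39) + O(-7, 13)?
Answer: 3383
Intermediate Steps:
O(c, J) = c*(-11 + c)*(15 + J) (O(c, J) = ((-11 + c)*(15 + J))*c = c*(-11 + c)*(15 + J))
(-106 - 39) + O(-7, 13) = (-106 - 39) - 7*(-165 - 11*13 + 15*(-7) + 13*(-7)) = -145 - 7*(-165 - 143 - 105 - 91) = -145 - 7*(-504) = -145 + 3528 = 3383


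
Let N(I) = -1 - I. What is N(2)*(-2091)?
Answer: 6273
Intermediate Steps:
N(2)*(-2091) = (-1 - 1*2)*(-2091) = (-1 - 2)*(-2091) = -3*(-2091) = 6273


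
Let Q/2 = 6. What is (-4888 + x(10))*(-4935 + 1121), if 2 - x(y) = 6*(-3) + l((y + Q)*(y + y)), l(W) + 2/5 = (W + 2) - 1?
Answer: 101235002/5 ≈ 2.0247e+7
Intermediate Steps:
Q = 12 (Q = 2*6 = 12)
l(W) = ⅗ + W (l(W) = -⅖ + ((W + 2) - 1) = -⅖ + ((2 + W) - 1) = -⅖ + (1 + W) = ⅗ + W)
x(y) = 97/5 - 2*y*(12 + y) (x(y) = 2 - (6*(-3) + (⅗ + (y + 12)*(y + y))) = 2 - (-18 + (⅗ + (12 + y)*(2*y))) = 2 - (-18 + (⅗ + 2*y*(12 + y))) = 2 - (-87/5 + 2*y*(12 + y)) = 2 + (87/5 - 2*y*(12 + y)) = 97/5 - 2*y*(12 + y))
(-4888 + x(10))*(-4935 + 1121) = (-4888 + (97/5 - 2*10*(12 + 10)))*(-4935 + 1121) = (-4888 + (97/5 - 2*10*22))*(-3814) = (-4888 + (97/5 - 440))*(-3814) = (-4888 - 2103/5)*(-3814) = -26543/5*(-3814) = 101235002/5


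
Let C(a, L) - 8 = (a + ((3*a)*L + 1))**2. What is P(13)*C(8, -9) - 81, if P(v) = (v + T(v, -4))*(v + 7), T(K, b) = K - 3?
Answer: 19714139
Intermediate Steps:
T(K, b) = -3 + K
P(v) = (-3 + 2*v)*(7 + v) (P(v) = (v + (-3 + v))*(v + 7) = (-3 + 2*v)*(7 + v))
C(a, L) = 8 + (1 + a + 3*L*a)**2 (C(a, L) = 8 + (a + ((3*a)*L + 1))**2 = 8 + (a + (3*L*a + 1))**2 = 8 + (a + (1 + 3*L*a))**2 = 8 + (1 + a + 3*L*a)**2)
P(13)*C(8, -9) - 81 = (-21 + 2*13**2 + 11*13)*(8 + (1 + 8 + 3*(-9)*8)**2) - 81 = (-21 + 2*169 + 143)*(8 + (1 + 8 - 216)**2) - 81 = (-21 + 338 + 143)*(8 + (-207)**2) - 81 = 460*(8 + 42849) - 81 = 460*42857 - 81 = 19714220 - 81 = 19714139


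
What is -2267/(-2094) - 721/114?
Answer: -104278/19893 ≈ -5.2419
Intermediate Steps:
-2267/(-2094) - 721/114 = -2267*(-1/2094) - 721*1/114 = 2267/2094 - 721/114 = -104278/19893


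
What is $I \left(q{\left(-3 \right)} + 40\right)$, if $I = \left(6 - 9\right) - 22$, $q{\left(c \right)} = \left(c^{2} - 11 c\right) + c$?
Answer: $-1975$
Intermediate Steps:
$q{\left(c \right)} = c^{2} - 10 c$
$I = -25$ ($I = -3 - 22 = -25$)
$I \left(q{\left(-3 \right)} + 40\right) = - 25 \left(- 3 \left(-10 - 3\right) + 40\right) = - 25 \left(\left(-3\right) \left(-13\right) + 40\right) = - 25 \left(39 + 40\right) = \left(-25\right) 79 = -1975$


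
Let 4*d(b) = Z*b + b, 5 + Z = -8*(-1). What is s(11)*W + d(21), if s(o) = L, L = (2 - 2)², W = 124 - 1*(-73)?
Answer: 21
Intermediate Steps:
W = 197 (W = 124 + 73 = 197)
Z = 3 (Z = -5 - 8*(-1) = -5 + 8 = 3)
L = 0 (L = 0² = 0)
s(o) = 0
d(b) = b (d(b) = (3*b + b)/4 = (4*b)/4 = b)
s(11)*W + d(21) = 0*197 + 21 = 0 + 21 = 21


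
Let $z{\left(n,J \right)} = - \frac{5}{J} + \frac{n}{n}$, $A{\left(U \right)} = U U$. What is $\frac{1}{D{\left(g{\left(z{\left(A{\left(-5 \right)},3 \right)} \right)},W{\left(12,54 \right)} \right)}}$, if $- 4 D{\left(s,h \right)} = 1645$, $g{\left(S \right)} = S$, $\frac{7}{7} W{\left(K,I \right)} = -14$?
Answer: $- \frac{4}{1645} \approx -0.0024316$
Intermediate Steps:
$W{\left(K,I \right)} = -14$
$A{\left(U \right)} = U^{2}$
$z{\left(n,J \right)} = 1 - \frac{5}{J}$ ($z{\left(n,J \right)} = - \frac{5}{J} + 1 = 1 - \frac{5}{J}$)
$D{\left(s,h \right)} = - \frac{1645}{4}$ ($D{\left(s,h \right)} = \left(- \frac{1}{4}\right) 1645 = - \frac{1645}{4}$)
$\frac{1}{D{\left(g{\left(z{\left(A{\left(-5 \right)},3 \right)} \right)},W{\left(12,54 \right)} \right)}} = \frac{1}{- \frac{1645}{4}} = - \frac{4}{1645}$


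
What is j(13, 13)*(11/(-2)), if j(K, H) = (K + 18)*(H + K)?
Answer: -4433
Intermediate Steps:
j(K, H) = (18 + K)*(H + K)
j(13, 13)*(11/(-2)) = (13² + 18*13 + 18*13 + 13*13)*(11/(-2)) = (169 + 234 + 234 + 169)*(11*(-½)) = 806*(-11/2) = -4433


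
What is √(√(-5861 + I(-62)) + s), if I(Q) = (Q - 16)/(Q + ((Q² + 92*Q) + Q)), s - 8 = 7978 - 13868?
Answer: √(-90441632 + 62*I*√360472526)/124 ≈ 0.49909 + 76.696*I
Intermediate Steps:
s = -5882 (s = 8 + (7978 - 13868) = 8 - 5890 = -5882)
I(Q) = (-16 + Q)/(Q² + 94*Q) (I(Q) = (-16 + Q)/(Q + (Q² + 93*Q)) = (-16 + Q)/(Q² + 94*Q))
√(√(-5861 + I(-62)) + s) = √(√(-5861 + (-16 - 62)/((-62)*(94 - 62))) - 5882) = √(√(-5861 - 1/62*(-78)/32) - 5882) = √(√(-5861 - 1/62*1/32*(-78)) - 5882) = √(√(-5861 + 39/992) - 5882) = √(√(-5814073/992) - 5882) = √(I*√360472526/248 - 5882) = √(-5882 + I*√360472526/248)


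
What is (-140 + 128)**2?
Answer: 144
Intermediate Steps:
(-140 + 128)**2 = (-12)**2 = 144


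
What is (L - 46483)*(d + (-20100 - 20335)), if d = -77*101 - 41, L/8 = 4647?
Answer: 449090671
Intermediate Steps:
L = 37176 (L = 8*4647 = 37176)
d = -7818 (d = -7777 - 41 = -7818)
(L - 46483)*(d + (-20100 - 20335)) = (37176 - 46483)*(-7818 + (-20100 - 20335)) = -9307*(-7818 - 40435) = -9307*(-48253) = 449090671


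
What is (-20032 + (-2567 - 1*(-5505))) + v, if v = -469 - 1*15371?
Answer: -32934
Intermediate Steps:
v = -15840 (v = -469 - 15371 = -15840)
(-20032 + (-2567 - 1*(-5505))) + v = (-20032 + (-2567 - 1*(-5505))) - 15840 = (-20032 + (-2567 + 5505)) - 15840 = (-20032 + 2938) - 15840 = -17094 - 15840 = -32934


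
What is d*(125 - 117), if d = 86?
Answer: 688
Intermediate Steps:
d*(125 - 117) = 86*(125 - 117) = 86*8 = 688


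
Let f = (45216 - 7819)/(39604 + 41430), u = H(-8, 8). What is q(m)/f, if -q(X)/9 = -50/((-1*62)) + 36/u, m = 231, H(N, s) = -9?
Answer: 2329074/37397 ≈ 62.280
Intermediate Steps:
u = -9
q(X) = 891/31 (q(X) = -9*(-50/((-1*62)) + 36/(-9)) = -9*(-50/(-62) + 36*(-⅑)) = -9*(-50*(-1/62) - 4) = -9*(25/31 - 4) = -9*(-99/31) = 891/31)
f = 37397/81034 ≈ 0.46150
q(m)/f = 891/(31*(37397/81034)) = (891/31)*(81034/37397) = 2329074/37397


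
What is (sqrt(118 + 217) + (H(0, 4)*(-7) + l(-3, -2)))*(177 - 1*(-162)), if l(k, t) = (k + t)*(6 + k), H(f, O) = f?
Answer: -5085 + 339*sqrt(335) ≈ 1119.7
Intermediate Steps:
l(k, t) = (6 + k)*(k + t)
(sqrt(118 + 217) + (H(0, 4)*(-7) + l(-3, -2)))*(177 - 1*(-162)) = (sqrt(118 + 217) + (0*(-7) + ((-3)**2 + 6*(-3) + 6*(-2) - 3*(-2))))*(177 - 1*(-162)) = (sqrt(335) + (0 + (9 - 18 - 12 + 6)))*(177 + 162) = (sqrt(335) + (0 - 15))*339 = (sqrt(335) - 15)*339 = (-15 + sqrt(335))*339 = -5085 + 339*sqrt(335)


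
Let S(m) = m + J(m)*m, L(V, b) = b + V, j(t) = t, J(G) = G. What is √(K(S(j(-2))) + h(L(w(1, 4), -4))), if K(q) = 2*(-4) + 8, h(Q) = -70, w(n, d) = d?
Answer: I*√70 ≈ 8.3666*I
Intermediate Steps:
L(V, b) = V + b
S(m) = m + m² (S(m) = m + m*m = m + m²)
K(q) = 0 (K(q) = -8 + 8 = 0)
√(K(S(j(-2))) + h(L(w(1, 4), -4))) = √(0 - 70) = √(-70) = I*√70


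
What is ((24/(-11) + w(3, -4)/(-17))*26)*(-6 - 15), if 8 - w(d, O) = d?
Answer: 252798/187 ≈ 1351.9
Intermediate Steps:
w(d, O) = 8 - d
((24/(-11) + w(3, -4)/(-17))*26)*(-6 - 15) = ((24/(-11) + (8 - 1*3)/(-17))*26)*(-6 - 15) = ((24*(-1/11) + (8 - 3)*(-1/17))*26)*(-21) = ((-24/11 + 5*(-1/17))*26)*(-21) = ((-24/11 - 5/17)*26)*(-21) = -463/187*26*(-21) = -12038/187*(-21) = 252798/187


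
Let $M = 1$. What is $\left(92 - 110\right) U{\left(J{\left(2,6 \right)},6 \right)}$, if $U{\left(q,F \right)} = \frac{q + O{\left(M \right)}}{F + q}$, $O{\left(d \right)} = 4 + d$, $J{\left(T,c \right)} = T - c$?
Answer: $-9$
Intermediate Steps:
$U{\left(q,F \right)} = \frac{5 + q}{F + q}$ ($U{\left(q,F \right)} = \frac{q + \left(4 + 1\right)}{F + q} = \frac{q + 5}{F + q} = \frac{5 + q}{F + q}$)
$\left(92 - 110\right) U{\left(J{\left(2,6 \right)},6 \right)} = \left(92 - 110\right) \frac{5 + \left(2 - 6\right)}{6 + \left(2 - 6\right)} = - 18 \frac{5 + \left(2 - 6\right)}{6 + \left(2 - 6\right)} = - 18 \frac{5 - 4}{6 - 4} = - 18 \cdot \frac{1}{2} \cdot 1 = \left(-18\right) \frac{1}{2} = -9$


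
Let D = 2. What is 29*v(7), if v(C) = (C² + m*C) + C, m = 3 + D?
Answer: 2639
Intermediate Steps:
m = 5 (m = 3 + 2 = 5)
v(C) = C² + 6*C (v(C) = (C² + 5*C) + C = C² + 6*C)
29*v(7) = 29*(7*(6 + 7)) = 29*(7*13) = 29*91 = 2639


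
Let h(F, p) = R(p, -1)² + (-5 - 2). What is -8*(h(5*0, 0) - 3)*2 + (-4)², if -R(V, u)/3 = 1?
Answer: 32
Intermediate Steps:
R(V, u) = -3 (R(V, u) = -3*1 = -3)
h(F, p) = 2 (h(F, p) = (-3)² + (-5 - 2) = 9 - 7 = 2)
-8*(h(5*0, 0) - 3)*2 + (-4)² = -8*(2 - 3)*2 + (-4)² = -(-8)*2 + 16 = -8*(-2) + 16 = 16 + 16 = 32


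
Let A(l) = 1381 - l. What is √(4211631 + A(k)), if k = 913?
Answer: 3*√468011 ≈ 2052.3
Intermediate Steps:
√(4211631 + A(k)) = √(4211631 + (1381 - 1*913)) = √(4211631 + (1381 - 913)) = √(4211631 + 468) = √4212099 = 3*√468011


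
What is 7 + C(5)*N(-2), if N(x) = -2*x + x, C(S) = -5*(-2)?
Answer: 27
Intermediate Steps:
C(S) = 10
N(x) = -x
7 + C(5)*N(-2) = 7 + 10*(-1*(-2)) = 7 + 10*2 = 7 + 20 = 27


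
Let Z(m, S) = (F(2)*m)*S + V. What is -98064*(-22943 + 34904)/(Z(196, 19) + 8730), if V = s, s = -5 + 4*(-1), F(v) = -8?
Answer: 1172943504/21071 ≈ 55666.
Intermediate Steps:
s = -9 (s = -5 - 4 = -9)
V = -9
Z(m, S) = -9 - 8*S*m (Z(m, S) = (-8*m)*S - 9 = -8*S*m - 9 = -9 - 8*S*m)
-98064*(-22943 + 34904)/(Z(196, 19) + 8730) = -98064*(-22943 + 34904)/((-9 - 8*19*196) + 8730) = -98064*11961/((-9 - 29792) + 8730) = -98064*11961/(-29801 + 8730) = -98064/((-21071*1/11961)) = -98064/(-21071/11961) = -98064*(-11961/21071) = 1172943504/21071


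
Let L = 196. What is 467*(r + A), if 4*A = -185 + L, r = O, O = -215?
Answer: -396483/4 ≈ -99121.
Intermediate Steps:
r = -215
A = 11/4 (A = (-185 + 196)/4 = (¼)*11 = 11/4 ≈ 2.7500)
467*(r + A) = 467*(-215 + 11/4) = 467*(-849/4) = -396483/4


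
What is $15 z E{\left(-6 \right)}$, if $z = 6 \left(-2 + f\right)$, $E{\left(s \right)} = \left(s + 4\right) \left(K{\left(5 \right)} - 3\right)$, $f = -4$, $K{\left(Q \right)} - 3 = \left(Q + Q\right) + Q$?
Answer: $16200$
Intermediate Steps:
$K{\left(Q \right)} = 3 + 3 Q$ ($K{\left(Q \right)} = 3 + \left(\left(Q + Q\right) + Q\right) = 3 + \left(2 Q + Q\right) = 3 + 3 Q$)
$E{\left(s \right)} = 60 + 15 s$ ($E{\left(s \right)} = \left(s + 4\right) \left(\left(3 + 3 \cdot 5\right) - 3\right) = \left(4 + s\right) \left(\left(3 + 15\right) - 3\right) = \left(4 + s\right) \left(18 - 3\right) = \left(4 + s\right) 15 = 60 + 15 s$)
$z = -36$ ($z = 6 \left(-2 - 4\right) = 6 \left(-6\right) = -36$)
$15 z E{\left(-6 \right)} = 15 \left(-36\right) \left(60 + 15 \left(-6\right)\right) = - 540 \left(60 - 90\right) = \left(-540\right) \left(-30\right) = 16200$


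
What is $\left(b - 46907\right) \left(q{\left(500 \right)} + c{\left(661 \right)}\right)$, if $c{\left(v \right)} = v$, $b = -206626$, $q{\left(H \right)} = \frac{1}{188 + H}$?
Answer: $- \frac{115298948877}{688} \approx -1.6759 \cdot 10^{8}$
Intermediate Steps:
$\left(b - 46907\right) \left(q{\left(500 \right)} + c{\left(661 \right)}\right) = \left(-206626 - 46907\right) \left(\frac{1}{188 + 500} + 661\right) = - 253533 \left(\frac{1}{688} + 661\right) = \left(-253533\right) \frac{454769}{688} = - \frac{115298948877}{688}$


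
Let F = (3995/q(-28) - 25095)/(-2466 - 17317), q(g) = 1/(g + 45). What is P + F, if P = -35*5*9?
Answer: -31201045/19783 ≈ -1577.2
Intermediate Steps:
q(g) = 1/(45 + g)
F = -42820/19783 (F = (3995/(1/(45 - 28)) - 25095)/(-2466 - 17317) = (3995/(1/17) - 25095)/(-19783) = (3995/(1/17) - 25095)*(-1/19783) = (3995*17 - 25095)*(-1/19783) = (67915 - 25095)*(-1/19783) = 42820*(-1/19783) = -42820/19783 ≈ -2.1645)
P = -1575 (P = -175*9 = -1575)
P + F = -1575 - 42820/19783 = -31201045/19783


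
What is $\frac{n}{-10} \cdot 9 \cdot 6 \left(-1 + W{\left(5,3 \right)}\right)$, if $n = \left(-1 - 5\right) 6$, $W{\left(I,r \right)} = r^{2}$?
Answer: $\frac{7776}{5} \approx 1555.2$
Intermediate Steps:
$n = -36$ ($n = \left(-6\right) 6 = -36$)
$\frac{n}{-10} \cdot 9 \cdot 6 \left(-1 + W{\left(5,3 \right)}\right) = - \frac{36}{-10} \cdot 9 \cdot 6 \left(-1 + 3^{2}\right) = \left(-36\right) \left(- \frac{1}{10}\right) 9 \cdot 6 \left(-1 + 9\right) = \frac{18}{5} \cdot 9 \cdot 6 \cdot 8 = \frac{162}{5} \cdot 48 = \frac{7776}{5}$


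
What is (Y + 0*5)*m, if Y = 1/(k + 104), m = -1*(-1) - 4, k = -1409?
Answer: 1/435 ≈ 0.0022989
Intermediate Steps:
m = -3 (m = 1 - 4 = -3)
Y = -1/1305 (Y = 1/(-1409 + 104) = 1/(-1305) = -1/1305 ≈ -0.00076628)
(Y + 0*5)*m = (-1/1305 + 0*5)*(-3) = (-1/1305 + 0)*(-3) = -1/1305*(-3) = 1/435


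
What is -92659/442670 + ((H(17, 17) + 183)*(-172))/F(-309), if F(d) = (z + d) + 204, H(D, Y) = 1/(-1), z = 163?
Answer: -6931357951/12837430 ≈ -539.93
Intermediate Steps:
H(D, Y) = -1
F(d) = 367 + d (F(d) = (163 + d) + 204 = 367 + d)
-92659/442670 + ((H(17, 17) + 183)*(-172))/F(-309) = -92659/442670 + ((-1 + 183)*(-172))/(367 - 309) = -92659*1/442670 + (182*(-172))/58 = -92659/442670 - 31304*1/58 = -92659/442670 - 15652/29 = -6931357951/12837430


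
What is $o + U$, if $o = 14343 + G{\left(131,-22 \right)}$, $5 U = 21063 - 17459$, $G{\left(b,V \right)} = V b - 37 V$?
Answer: $\frac{64979}{5} \approx 12996.0$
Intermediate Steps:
$G{\left(b,V \right)} = - 37 V + V b$
$U = \frac{3604}{5}$ ($U = \frac{21063 - 17459}{5} = \frac{1}{5} \cdot 3604 = \frac{3604}{5} \approx 720.8$)
$o = 12275$ ($o = 14343 - 22 \left(-37 + 131\right) = 14343 - 2068 = 12275$)
$o + U = 12275 + \frac{3604}{5} = \frac{64979}{5}$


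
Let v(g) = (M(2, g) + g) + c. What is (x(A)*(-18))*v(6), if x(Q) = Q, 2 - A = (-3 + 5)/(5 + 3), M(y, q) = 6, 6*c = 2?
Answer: -777/2 ≈ -388.50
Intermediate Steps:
c = ⅓ (c = (⅙)*2 = ⅓ ≈ 0.33333)
A = 7/4 (A = 2 - (-3 + 5)/(5 + 3) = 2 - 2/8 = 2 - 1*¼ = 2 - ¼ = 7/4 ≈ 1.7500)
v(g) = 19/3 + g (v(g) = (6 + g) + ⅓ = 19/3 + g)
(x(A)*(-18))*v(6) = ((7/4)*(-18))*(19/3 + 6) = -63/2*37/3 = -777/2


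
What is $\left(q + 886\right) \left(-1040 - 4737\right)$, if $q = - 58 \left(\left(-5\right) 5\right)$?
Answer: $-13495072$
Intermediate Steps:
$q = 1450$ ($q = \left(-58\right) \left(-25\right) = 1450$)
$\left(q + 886\right) \left(-1040 - 4737\right) = \left(1450 + 886\right) \left(-1040 - 4737\right) = 2336 \left(-1040 - 4737\right) = 2336 \left(-5777\right) = -13495072$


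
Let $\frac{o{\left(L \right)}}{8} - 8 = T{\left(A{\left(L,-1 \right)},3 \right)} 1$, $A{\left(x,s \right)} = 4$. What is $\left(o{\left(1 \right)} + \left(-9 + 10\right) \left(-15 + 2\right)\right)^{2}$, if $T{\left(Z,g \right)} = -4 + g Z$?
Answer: $13225$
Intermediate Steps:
$T{\left(Z,g \right)} = -4 + Z g$
$o{\left(L \right)} = 128$ ($o{\left(L \right)} = 64 + 8 \left(-4 + 4 \cdot 3\right) 1 = 64 + 8 \left(-4 + 12\right) 1 = 64 + 8 \cdot 8 \cdot 1 = 64 + 8 \cdot 8 = 64 + 64 = 128$)
$\left(o{\left(1 \right)} + \left(-9 + 10\right) \left(-15 + 2\right)\right)^{2} = \left(128 + \left(-9 + 10\right) \left(-15 + 2\right)\right)^{2} = \left(128 + 1 \left(-13\right)\right)^{2} = \left(128 - 13\right)^{2} = 115^{2} = 13225$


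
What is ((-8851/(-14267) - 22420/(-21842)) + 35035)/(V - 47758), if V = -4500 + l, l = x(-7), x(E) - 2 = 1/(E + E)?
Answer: -76426793612204/113988190812595 ≈ -0.67048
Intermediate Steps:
x(E) = 2 + 1/(2*E) (x(E) = 2 + 1/(E + E) = 2 + 1/(2*E))
l = 27/14 (l = 2 + (1/2)/(-7) = 2 + (1/2)*(-1/7) = 2 - 1/14 = 27/14 ≈ 1.9286)
V = -62973/14 (V = -4500 + 27/14 = -62973/14 ≈ -4498.1)
((-8851/(-14267) - 22420/(-21842)) + 35035)/(V - 47758) = ((-8851/(-14267) - 22420/(-21842)) + 35035)/(-62973/14 - 47758) = ((-8851*(-1/14267) - 22420*(-1/21842)) + 35035)/(-731585/14) = ((8851/14267 + 11210/10921) + 35035)*(-14/731585) = (256594841/155809907 + 35035)*(-14/731585) = (5459056686586/155809907)*(-14/731585) = -76426793612204/113988190812595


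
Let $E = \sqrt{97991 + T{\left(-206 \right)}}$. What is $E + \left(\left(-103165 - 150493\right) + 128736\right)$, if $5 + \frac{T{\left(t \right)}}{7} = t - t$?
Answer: $-124922 + 6 \sqrt{2721} \approx -1.2461 \cdot 10^{5}$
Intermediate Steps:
$T{\left(t \right)} = -35$ ($T{\left(t \right)} = -35 + 7 \left(t - t\right) = -35 + 7 \cdot 0 = -35 + 0 = -35$)
$E = 6 \sqrt{2721}$ ($E = \sqrt{97991 - 35} = \sqrt{97956} = 6 \sqrt{2721} \approx 312.98$)
$E + \left(\left(-103165 - 150493\right) + 128736\right) = 6 \sqrt{2721} + \left(\left(-103165 - 150493\right) + 128736\right) = 6 \sqrt{2721} + \left(-253658 + 128736\right) = 6 \sqrt{2721} - 124922 = -124922 + 6 \sqrt{2721}$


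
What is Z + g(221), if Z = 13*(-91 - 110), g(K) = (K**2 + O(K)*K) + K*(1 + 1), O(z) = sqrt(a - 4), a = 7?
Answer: 46670 + 221*sqrt(3) ≈ 47053.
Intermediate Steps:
O(z) = sqrt(3) (O(z) = sqrt(7 - 4) = sqrt(3))
g(K) = K**2 + 2*K + K*sqrt(3) (g(K) = (K**2 + sqrt(3)*K) + K*(1 + 1) = (K**2 + K*sqrt(3)) + K*2 = (K**2 + K*sqrt(3)) + 2*K = K**2 + 2*K + K*sqrt(3))
Z = -2613 (Z = 13*(-201) = -2613)
Z + g(221) = -2613 + 221*(2 + 221 + sqrt(3)) = -2613 + 221*(223 + sqrt(3)) = -2613 + (49283 + 221*sqrt(3)) = 46670 + 221*sqrt(3)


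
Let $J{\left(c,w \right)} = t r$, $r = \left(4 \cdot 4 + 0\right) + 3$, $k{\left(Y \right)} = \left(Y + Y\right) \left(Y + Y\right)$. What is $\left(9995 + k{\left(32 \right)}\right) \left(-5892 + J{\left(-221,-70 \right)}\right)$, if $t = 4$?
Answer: $-81953256$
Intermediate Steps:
$k{\left(Y \right)} = 4 Y^{2}$ ($k{\left(Y \right)} = 2 Y 2 Y = 4 Y^{2}$)
$r = 19$ ($r = \left(16 + 0\right) + 3 = 16 + 3 = 19$)
$J{\left(c,w \right)} = 76$ ($J{\left(c,w \right)} = 4 \cdot 19 = 76$)
$\left(9995 + k{\left(32 \right)}\right) \left(-5892 + J{\left(-221,-70 \right)}\right) = \left(9995 + 4 \cdot 32^{2}\right) \left(-5892 + 76\right) = \left(9995 + 4 \cdot 1024\right) \left(-5816\right) = \left(9995 + 4096\right) \left(-5816\right) = 14091 \left(-5816\right) = -81953256$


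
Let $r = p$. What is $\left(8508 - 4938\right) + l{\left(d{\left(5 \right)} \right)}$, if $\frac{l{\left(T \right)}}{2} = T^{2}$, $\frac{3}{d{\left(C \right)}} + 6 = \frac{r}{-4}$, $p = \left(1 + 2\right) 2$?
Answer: $\frac{89258}{25} \approx 3570.3$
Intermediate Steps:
$p = 6$ ($p = 3 \cdot 2 = 6$)
$r = 6$
$d{\left(C \right)} = - \frac{2}{5}$ ($d{\left(C \right)} = \frac{3}{-6 + \frac{6}{-4}} = \frac{3}{-6 + 6 \left(- \frac{1}{4}\right)} = \frac{3}{-6 - \frac{3}{2}} = \frac{3}{- \frac{15}{2}} = 3 \left(- \frac{2}{15}\right) = - \frac{2}{5}$)
$l{\left(T \right)} = 2 T^{2}$
$\left(8508 - 4938\right) + l{\left(d{\left(5 \right)} \right)} = \left(8508 - 4938\right) + 2 \left(- \frac{2}{5}\right)^{2} = 3570 + 2 \cdot \frac{4}{25} = 3570 + \frac{8}{25} = \frac{89258}{25}$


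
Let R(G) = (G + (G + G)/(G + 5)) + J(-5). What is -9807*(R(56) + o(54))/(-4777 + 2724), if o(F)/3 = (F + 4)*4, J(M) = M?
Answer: 447973953/125233 ≈ 3577.1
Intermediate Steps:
o(F) = 48 + 12*F (o(F) = 3*((F + 4)*4) = 3*((4 + F)*4) = 3*(16 + 4*F) = 48 + 12*F)
R(G) = -5 + G + 2*G/(5 + G) (R(G) = (G + (G + G)/(G + 5)) - 5 = (G + (2*G)/(5 + G)) - 5 = (G + 2*G/(5 + G)) - 5 = -5 + G + 2*G/(5 + G))
-9807*(R(56) + o(54))/(-4777 + 2724) = -9807*((-25 + 56² + 2*56)/(5 + 56) + (48 + 12*54))/(-4777 + 2724) = -9807/((-2053/((-25 + 3136 + 112)/61 + (48 + 648)))) = -9807/((-2053/((1/61)*3223 + 696))) = -9807/((-2053/(3223/61 + 696))) = -9807/((-2053/45679/61)) = -9807/((-2053*61/45679)) = -9807/(-125233/45679) = -9807*(-45679/125233) = 447973953/125233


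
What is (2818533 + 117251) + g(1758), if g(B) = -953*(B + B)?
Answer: -414964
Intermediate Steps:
g(B) = -1906*B
(2818533 + 117251) + g(1758) = (2818533 + 117251) - 1906*1758 = 2935784 - 3350748 = -414964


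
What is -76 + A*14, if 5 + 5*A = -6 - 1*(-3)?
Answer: -492/5 ≈ -98.400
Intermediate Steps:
A = -8/5 (A = -1 + (-6 - 1*(-3))/5 = -1 + (-6 + 3)/5 = -1 + (⅕)*(-3) = -1 - ⅗ = -8/5 ≈ -1.6000)
-76 + A*14 = -76 - 8/5*14 = -76 - 112/5 = -492/5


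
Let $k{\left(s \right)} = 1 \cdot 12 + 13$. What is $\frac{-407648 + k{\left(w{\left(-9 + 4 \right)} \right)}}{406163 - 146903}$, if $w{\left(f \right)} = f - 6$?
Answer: $- \frac{407623}{259260} \approx -1.5723$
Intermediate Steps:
$w{\left(f \right)} = -6 + f$ ($w{\left(f \right)} = f - 6 = -6 + f$)
$k{\left(s \right)} = 25$ ($k{\left(s \right)} = 12 + 13 = 25$)
$\frac{-407648 + k{\left(w{\left(-9 + 4 \right)} \right)}}{406163 - 146903} = \frac{-407648 + 25}{406163 - 146903} = - \frac{407623}{259260}$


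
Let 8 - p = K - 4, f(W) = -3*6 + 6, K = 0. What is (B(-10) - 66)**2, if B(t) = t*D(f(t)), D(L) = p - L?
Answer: 93636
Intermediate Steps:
f(W) = -12 (f(W) = -18 + 6 = -12)
p = 12 (p = 8 - (0 - 4) = 8 - 1*(-4) = 8 + 4 = 12)
D(L) = 12 - L
B(t) = 24*t (B(t) = t*(12 - 1*(-12)) = t*(12 + 12) = t*24 = 24*t)
(B(-10) - 66)**2 = (24*(-10) - 66)**2 = (-240 - 66)**2 = (-306)**2 = 93636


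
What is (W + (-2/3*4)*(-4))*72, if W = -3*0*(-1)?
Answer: 768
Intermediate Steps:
W = 0 (W = 0*(-1) = 0)
(W + (-2/3*4)*(-4))*72 = (0 + (-2/3*4)*(-4))*72 = (0 + (-2*⅓*4)*(-4))*72 = (0 - ⅔*4*(-4))*72 = (0 - 8/3*(-4))*72 = (0 + 32/3)*72 = (32/3)*72 = 768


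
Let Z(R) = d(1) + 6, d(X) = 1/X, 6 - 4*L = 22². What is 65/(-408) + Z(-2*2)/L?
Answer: -21247/97512 ≈ -0.21789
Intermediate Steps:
L = -239/2 (L = 3/2 - ¼*22² = 3/2 - ¼*484 = 3/2 - 121 = -239/2 ≈ -119.50)
Z(R) = 7 (Z(R) = 1/1 + 6 = 1 + 6 = 7)
65/(-408) + Z(-2*2)/L = 65/(-408) + 7/(-239/2) = 65*(-1/408) + 7*(-2/239) = -65/408 - 14/239 = -21247/97512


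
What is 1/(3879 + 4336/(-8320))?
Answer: 520/2016809 ≈ 0.00025783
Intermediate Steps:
1/(3879 + 4336/(-8320)) = 1/(3879 + 4336*(-1/8320)) = 1/(3879 - 271/520) = 1/(2016809/520) = 520/2016809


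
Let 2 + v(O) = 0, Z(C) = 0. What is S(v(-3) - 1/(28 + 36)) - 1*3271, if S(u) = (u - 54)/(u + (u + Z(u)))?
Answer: -280111/86 ≈ -3257.1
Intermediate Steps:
v(O) = -2 (v(O) = -2 + 0 = -2)
S(u) = (-54 + u)/(2*u) (S(u) = (u - 54)/(u + (u + 0)) = (-54 + u)/(u + u) = (-54 + u)/((2*u)) = (-54 + u)*(1/(2*u)) = (-54 + u)/(2*u))
S(v(-3) - 1/(28 + 36)) - 1*3271 = (-54 + (-2 - 1/(28 + 36)))/(2*(-2 - 1/(28 + 36))) - 1*3271 = (-54 + (-2 - 1/64))/(2*(-2 - 1/64)) - 3271 = (-54 - 129/64)/(2*(-129/64)) - 3271 = (1/2)*(-64/129)*(-3585/64) - 3271 = 1195/86 - 3271 = -280111/86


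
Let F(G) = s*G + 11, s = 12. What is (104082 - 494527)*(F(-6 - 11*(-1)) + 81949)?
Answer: -32024298900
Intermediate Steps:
F(G) = 11 + 12*G (F(G) = 12*G + 11 = 11 + 12*G)
(104082 - 494527)*(F(-6 - 11*(-1)) + 81949) = (104082 - 494527)*((11 + 12*(-6 - 11*(-1))) + 81949) = -390445*((11 + 12*(-6 - 11*(-1))) + 81949) = -390445*((11 + 12*(-6 + 11)) + 81949) = -390445*((11 + 12*5) + 81949) = -390445*((11 + 60) + 81949) = -390445*(71 + 81949) = -390445*82020 = -32024298900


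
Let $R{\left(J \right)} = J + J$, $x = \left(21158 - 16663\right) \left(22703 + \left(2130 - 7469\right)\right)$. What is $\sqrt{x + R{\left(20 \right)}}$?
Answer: $2 \sqrt{19512805} \approx 8834.7$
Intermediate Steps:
$x = 78051180$ ($x = 4495 \left(22703 - 5339\right) = 4495 \cdot 17364 = 78051180$)
$R{\left(J \right)} = 2 J$
$\sqrt{x + R{\left(20 \right)}} = \sqrt{78051180 + 2 \cdot 20} = \sqrt{78051180 + 40} = \sqrt{78051220} = 2 \sqrt{19512805}$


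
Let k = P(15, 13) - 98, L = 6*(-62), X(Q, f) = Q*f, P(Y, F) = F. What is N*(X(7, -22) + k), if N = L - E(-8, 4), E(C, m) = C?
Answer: 86996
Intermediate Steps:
L = -372
N = -364 (N = -372 - 1*(-8) = -372 + 8 = -364)
k = -85 (k = 13 - 98 = -85)
N*(X(7, -22) + k) = -364*(7*(-22) - 85) = -364*(-154 - 85) = -364*(-239) = 86996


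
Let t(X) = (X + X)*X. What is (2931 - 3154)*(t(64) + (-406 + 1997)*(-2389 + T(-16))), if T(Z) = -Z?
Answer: 840096973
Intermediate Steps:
t(X) = 2*X² (t(X) = (2*X)*X = 2*X²)
(2931 - 3154)*(t(64) + (-406 + 1997)*(-2389 + T(-16))) = (2931 - 3154)*(2*64² + (-406 + 1997)*(-2389 - 1*(-16))) = -223*(2*4096 + 1591*(-2389 + 16)) = -223*(8192 + 1591*(-2373)) = -223*(8192 - 3775443) = -223*(-3767251) = 840096973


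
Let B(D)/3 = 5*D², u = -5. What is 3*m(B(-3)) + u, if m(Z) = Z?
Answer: 400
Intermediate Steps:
B(D) = 15*D² (B(D) = 3*(5*D²) = 15*D²)
3*m(B(-3)) + u = 3*(15*(-3)²) - 5 = 3*(15*9) - 5 = 3*135 - 5 = 405 - 5 = 400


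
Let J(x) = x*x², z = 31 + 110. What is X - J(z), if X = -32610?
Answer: -2835831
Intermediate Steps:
z = 141
J(x) = x³
X - J(z) = -32610 - 1*141³ = -32610 - 1*2803221 = -32610 - 2803221 = -2835831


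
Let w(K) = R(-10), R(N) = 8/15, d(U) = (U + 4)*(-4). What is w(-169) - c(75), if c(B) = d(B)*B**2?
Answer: 26662508/15 ≈ 1.7775e+6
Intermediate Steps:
d(U) = -16 - 4*U (d(U) = (4 + U)*(-4) = -16 - 4*U)
R(N) = 8/15 (R(N) = 8*(1/15) = 8/15)
w(K) = 8/15
c(B) = B**2*(-16 - 4*B) (c(B) = (-16 - 4*B)*B**2 = B**2*(-16 - 4*B))
w(-169) - c(75) = 8/15 - 4*75**2*(-4 - 1*75) = 8/15 - 4*5625*(-4 - 75) = 8/15 - 4*5625*(-79) = 8/15 - 1*(-1777500) = 8/15 + 1777500 = 26662508/15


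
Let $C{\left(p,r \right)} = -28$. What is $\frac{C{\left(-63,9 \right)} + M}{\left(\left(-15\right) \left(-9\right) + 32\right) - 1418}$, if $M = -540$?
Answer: $\frac{568}{1251} \approx 0.45404$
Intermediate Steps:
$\frac{C{\left(-63,9 \right)} + M}{\left(\left(-15\right) \left(-9\right) + 32\right) - 1418} = \frac{-28 - 540}{\left(\left(-15\right) \left(-9\right) + 32\right) - 1418} = - \frac{568}{\left(135 + 32\right) - 1418} = - \frac{568}{167 - 1418} = - \frac{568}{-1251} = \left(-568\right) \left(- \frac{1}{1251}\right) = \frac{568}{1251}$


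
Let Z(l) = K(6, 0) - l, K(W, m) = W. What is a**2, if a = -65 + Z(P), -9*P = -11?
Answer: 293764/81 ≈ 3626.7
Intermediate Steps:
P = 11/9 (P = -1/9*(-11) = 11/9 ≈ 1.2222)
Z(l) = 6 - l
a = -542/9 (a = -65 + (6 - 1*11/9) = -65 + (6 - 11/9) = -65 + 43/9 = -542/9 ≈ -60.222)
a**2 = (-542/9)**2 = 293764/81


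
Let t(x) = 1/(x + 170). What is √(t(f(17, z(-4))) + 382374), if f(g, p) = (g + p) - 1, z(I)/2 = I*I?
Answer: √18171942194/218 ≈ 618.36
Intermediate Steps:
z(I) = 2*I² (z(I) = 2*(I*I) = 2*I²)
f(g, p) = -1 + g + p
t(x) = 1/(170 + x)
√(t(f(17, z(-4))) + 382374) = √(1/(170 + (-1 + 17 + 2*(-4)²)) + 382374) = √(1/(170 + (-1 + 17 + 2*16)) + 382374) = √(1/(170 + (-1 + 17 + 32)) + 382374) = √(1/(170 + 48) + 382374) = √(1/218 + 382374) = √(83357533/218) = √18171942194/218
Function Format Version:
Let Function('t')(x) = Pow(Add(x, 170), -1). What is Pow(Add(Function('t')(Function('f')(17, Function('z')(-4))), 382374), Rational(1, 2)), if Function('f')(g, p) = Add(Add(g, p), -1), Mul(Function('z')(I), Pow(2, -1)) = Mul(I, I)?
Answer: Mul(Rational(1, 218), Pow(18171942194, Rational(1, 2))) ≈ 618.36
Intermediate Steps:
Function('z')(I) = Mul(2, Pow(I, 2)) (Function('z')(I) = Mul(2, Mul(I, I)) = Mul(2, Pow(I, 2)))
Function('f')(g, p) = Add(-1, g, p)
Function('t')(x) = Pow(Add(170, x), -1)
Pow(Add(Function('t')(Function('f')(17, Function('z')(-4))), 382374), Rational(1, 2)) = Pow(Add(Pow(Add(170, Add(-1, 17, Mul(2, Pow(-4, 2)))), -1), 382374), Rational(1, 2)) = Pow(Add(Pow(Add(170, Add(-1, 17, Mul(2, 16))), -1), 382374), Rational(1, 2)) = Pow(Add(Pow(Add(170, Add(-1, 17, 32)), -1), 382374), Rational(1, 2)) = Pow(Add(Pow(Add(170, 48), -1), 382374), Rational(1, 2)) = Pow(Add(Pow(218, -1), 382374), Rational(1, 2)) = Pow(Add(Rational(1, 218), 382374), Rational(1, 2)) = Pow(Rational(83357533, 218), Rational(1, 2)) = Mul(Rational(1, 218), Pow(18171942194, Rational(1, 2)))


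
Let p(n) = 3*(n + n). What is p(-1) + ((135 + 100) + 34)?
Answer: 263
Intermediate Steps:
p(n) = 6*n (p(n) = 3*(2*n) = 6*n)
p(-1) + ((135 + 100) + 34) = 6*(-1) + ((135 + 100) + 34) = -6 + (235 + 34) = -6 + 269 = 263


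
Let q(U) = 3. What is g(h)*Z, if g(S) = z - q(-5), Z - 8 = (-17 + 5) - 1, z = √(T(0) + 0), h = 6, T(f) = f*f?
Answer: 15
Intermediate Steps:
T(f) = f²
z = 0 (z = √(0² + 0) = √(0 + 0) = √0 = 0)
Z = -5 (Z = 8 + ((-17 + 5) - 1) = 8 + (-12 - 1) = 8 - 13 = -5)
g(S) = -3 (g(S) = 0 - 1*3 = 0 - 3 = -3)
g(h)*Z = -3*(-5) = 15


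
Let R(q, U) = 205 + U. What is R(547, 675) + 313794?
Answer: 314674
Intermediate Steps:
R(547, 675) + 313794 = (205 + 675) + 313794 = 880 + 313794 = 314674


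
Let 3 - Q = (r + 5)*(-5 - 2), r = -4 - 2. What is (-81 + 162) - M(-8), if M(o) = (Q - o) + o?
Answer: 85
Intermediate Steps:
r = -6
Q = -4 (Q = 3 - (-6 + 5)*(-5 - 2) = 3 - (-1)*(-7) = 3 - 1*7 = 3 - 7 = -4)
M(o) = -4 (M(o) = (-4 - o) + o = -4)
(-81 + 162) - M(-8) = (-81 + 162) - 1*(-4) = 81 + 4 = 85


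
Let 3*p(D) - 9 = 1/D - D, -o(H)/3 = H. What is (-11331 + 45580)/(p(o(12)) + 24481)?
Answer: 3698892/2645567 ≈ 1.3981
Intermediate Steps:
o(H) = -3*H
p(D) = 3 - D/3 + 1/(3*D) (p(D) = 3 + (1/D - D)/3 = 3 + (-D/3 + 1/(3*D)) = 3 - D/3 + 1/(3*D))
(-11331 + 45580)/(p(o(12)) + 24481) = (-11331 + 45580)/((1 - (-3*12)*(-9 - 3*12))/(3*((-3*12))) + 24481) = 34249/((⅓)*(1 - 1*(-36)*(-9 - 36))/(-36) + 24481) = 34249/((⅓)*(-1/36)*(1 - 1*(-36)*(-45)) + 24481) = 34249/((⅓)*(-1/36)*(1 - 1620) + 24481) = 34249/((⅓)*(-1/36)*(-1619) + 24481) = 34249/(1619/108 + 24481) = 34249/(2645567/108) = 34249*(108/2645567) = 3698892/2645567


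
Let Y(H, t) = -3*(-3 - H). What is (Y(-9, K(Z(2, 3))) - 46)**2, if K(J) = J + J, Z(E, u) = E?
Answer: 4096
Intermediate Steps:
K(J) = 2*J
Y(H, t) = 9 + 3*H
(Y(-9, K(Z(2, 3))) - 46)**2 = ((9 + 3*(-9)) - 46)**2 = ((9 - 27) - 46)**2 = (-18 - 46)**2 = (-64)**2 = 4096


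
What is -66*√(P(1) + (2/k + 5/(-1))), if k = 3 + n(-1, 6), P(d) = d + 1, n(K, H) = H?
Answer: -110*I ≈ -110.0*I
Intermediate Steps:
P(d) = 1 + d
k = 9 (k = 3 + 6 = 9)
-66*√(P(1) + (2/k + 5/(-1))) = -66*√((1 + 1) + (2/9 + 5/(-1))) = -66*√(2 + (2*(⅑) + 5*(-1))) = -66*√(2 + (2/9 - 5)) = -66*√(2 - 43/9) = -110*I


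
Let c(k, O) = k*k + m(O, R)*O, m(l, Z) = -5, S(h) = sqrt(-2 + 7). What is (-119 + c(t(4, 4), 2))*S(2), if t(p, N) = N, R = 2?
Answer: -113*sqrt(5) ≈ -252.68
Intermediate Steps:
S(h) = sqrt(5)
c(k, O) = k**2 - 5*O (c(k, O) = k*k - 5*O = k**2 - 5*O)
(-119 + c(t(4, 4), 2))*S(2) = (-119 + (4**2 - 5*2))*sqrt(5) = (-119 + (16 - 10))*sqrt(5) = (-119 + 6)*sqrt(5) = -113*sqrt(5)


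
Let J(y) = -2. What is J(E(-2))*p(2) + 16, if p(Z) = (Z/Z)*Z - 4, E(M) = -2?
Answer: 20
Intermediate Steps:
p(Z) = -4 + Z (p(Z) = 1*Z - 4 = Z - 4 = -4 + Z)
J(E(-2))*p(2) + 16 = -2*(-4 + 2) + 16 = -2*(-2) + 16 = 4 + 16 = 20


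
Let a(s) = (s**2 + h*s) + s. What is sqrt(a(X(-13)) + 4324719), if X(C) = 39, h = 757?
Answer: 3*sqrt(483978) ≈ 2087.1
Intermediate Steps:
a(s) = s**2 + 758*s (a(s) = (s**2 + 757*s) + s = s**2 + 758*s)
sqrt(a(X(-13)) + 4324719) = sqrt(39*(758 + 39) + 4324719) = sqrt(39*797 + 4324719) = sqrt(31083 + 4324719) = sqrt(4355802) = 3*sqrt(483978)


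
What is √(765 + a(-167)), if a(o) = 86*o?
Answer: I*√13597 ≈ 116.61*I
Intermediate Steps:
√(765 + a(-167)) = √(765 + 86*(-167)) = √(765 - 14362) = √(-13597) = I*√13597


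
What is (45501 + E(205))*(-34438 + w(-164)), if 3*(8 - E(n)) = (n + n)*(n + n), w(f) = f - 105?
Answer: 365268037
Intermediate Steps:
w(f) = -105 + f
E(n) = 8 - 4*n²/3 (E(n) = 8 - (n + n)*(n + n)/3 = 8 - 2*n*2*n/3 = 8 - 4*n²/3)
(45501 + E(205))*(-34438 + w(-164)) = (45501 + (8 - 4/3*205²))*(-34438 + (-105 - 164)) = (45501 + (8 - 4/3*42025))*(-34438 - 269) = (45501 + (8 - 168100/3))*(-34707) = (45501 - 168076/3)*(-34707) = -31573/3*(-34707) = 365268037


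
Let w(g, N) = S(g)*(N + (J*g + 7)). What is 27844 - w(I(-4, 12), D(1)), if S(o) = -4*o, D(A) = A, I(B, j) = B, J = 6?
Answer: 28100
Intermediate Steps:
w(g, N) = -4*g*(7 + N + 6*g) (w(g, N) = (-4*g)*(N + (6*g + 7)) = (-4*g)*(N + (7 + 6*g)) = (-4*g)*(7 + N + 6*g) = -4*g*(7 + N + 6*g))
27844 - w(I(-4, 12), D(1)) = 27844 - (-4)*(-4)*(7 + 1 + 6*(-4)) = 27844 - (-4)*(-4)*(7 + 1 - 24) = 27844 - (-4)*(-4)*(-16) = 27844 - 1*(-256) = 27844 + 256 = 28100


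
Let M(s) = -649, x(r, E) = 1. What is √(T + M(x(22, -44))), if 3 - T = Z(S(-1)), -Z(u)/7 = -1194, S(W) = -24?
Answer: 2*I*√2251 ≈ 94.889*I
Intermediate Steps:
Z(u) = 8358 (Z(u) = -7*(-1194) = 8358)
T = -8355 (T = 3 - 1*8358 = 3 - 8358 = -8355)
√(T + M(x(22, -44))) = √(-8355 - 649) = √(-9004) = 2*I*√2251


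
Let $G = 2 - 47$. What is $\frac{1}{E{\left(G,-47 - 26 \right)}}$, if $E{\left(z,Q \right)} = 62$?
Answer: $\frac{1}{62} \approx 0.016129$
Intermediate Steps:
$G = -45$
$\frac{1}{E{\left(G,-47 - 26 \right)}} = \frac{1}{62}$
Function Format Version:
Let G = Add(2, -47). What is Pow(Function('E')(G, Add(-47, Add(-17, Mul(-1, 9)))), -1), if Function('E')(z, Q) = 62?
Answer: Rational(1, 62) ≈ 0.016129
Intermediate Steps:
G = -45
Pow(Function('E')(G, Add(-47, Add(-17, Mul(-1, 9)))), -1) = Pow(62, -1) = Rational(1, 62)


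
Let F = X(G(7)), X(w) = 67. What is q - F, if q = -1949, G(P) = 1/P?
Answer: -2016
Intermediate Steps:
F = 67
q - F = -1949 - 1*67 = -1949 - 67 = -2016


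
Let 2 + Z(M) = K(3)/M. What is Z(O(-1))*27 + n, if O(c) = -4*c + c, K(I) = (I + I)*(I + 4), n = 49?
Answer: 373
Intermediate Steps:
K(I) = 2*I*(4 + I) (K(I) = (2*I)*(4 + I) = 2*I*(4 + I))
O(c) = -3*c
Z(M) = -2 + 42/M (Z(M) = -2 + (2*3*(4 + 3))/M = -2 + (2*3*7)/M = -2 + 42/M)
Z(O(-1))*27 + n = (-2 + 42/((-3*(-1))))*27 + 49 = (-2 + 42/3)*27 + 49 = (-2 + 42*(1/3))*27 + 49 = (-2 + 14)*27 + 49 = 12*27 + 49 = 324 + 49 = 373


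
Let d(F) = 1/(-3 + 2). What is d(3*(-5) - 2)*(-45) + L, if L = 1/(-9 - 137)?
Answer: 6569/146 ≈ 44.993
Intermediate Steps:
d(F) = -1 (d(F) = 1/(-1) = -1)
L = -1/146 (L = 1/(-146) = -1/146 ≈ -0.0068493)
d(3*(-5) - 2)*(-45) + L = -1*(-45) - 1/146 = 45 - 1/146 = 6569/146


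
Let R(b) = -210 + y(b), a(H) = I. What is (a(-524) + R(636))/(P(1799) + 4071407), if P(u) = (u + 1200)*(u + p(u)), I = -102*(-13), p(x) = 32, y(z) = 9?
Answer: 1125/9562576 ≈ 0.00011765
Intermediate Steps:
I = 1326
a(H) = 1326
P(u) = (32 + u)*(1200 + u) (P(u) = (u + 1200)*(u + 32) = (1200 + u)*(32 + u) = (32 + u)*(1200 + u))
R(b) = -201 (R(b) = -210 + 9 = -201)
(a(-524) + R(636))/(P(1799) + 4071407) = (1326 - 201)/((38400 + 1799² + 1232*1799) + 4071407) = 1125/((38400 + 3236401 + 2216368) + 4071407) = 1125/(5491169 + 4071407) = 1125/9562576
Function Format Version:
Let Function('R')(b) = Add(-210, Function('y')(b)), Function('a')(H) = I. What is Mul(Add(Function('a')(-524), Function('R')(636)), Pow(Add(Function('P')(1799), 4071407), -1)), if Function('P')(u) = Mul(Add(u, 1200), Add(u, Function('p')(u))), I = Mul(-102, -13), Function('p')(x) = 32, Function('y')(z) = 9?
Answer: Rational(1125, 9562576) ≈ 0.00011765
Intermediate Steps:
I = 1326
Function('a')(H) = 1326
Function('P')(u) = Mul(Add(32, u), Add(1200, u)) (Function('P')(u) = Mul(Add(u, 1200), Add(u, 32)) = Mul(Add(1200, u), Add(32, u)) = Mul(Add(32, u), Add(1200, u)))
Function('R')(b) = -201 (Function('R')(b) = Add(-210, 9) = -201)
Mul(Add(Function('a')(-524), Function('R')(636)), Pow(Add(Function('P')(1799), 4071407), -1)) = Mul(Add(1326, -201), Pow(Add(Add(38400, Pow(1799, 2), Mul(1232, 1799)), 4071407), -1)) = Mul(1125, Pow(Add(Add(38400, 3236401, 2216368), 4071407), -1)) = Mul(1125, Pow(Add(5491169, 4071407), -1)) = Mul(1125, Pow(9562576, -1)) = Mul(1125, Rational(1, 9562576)) = Rational(1125, 9562576)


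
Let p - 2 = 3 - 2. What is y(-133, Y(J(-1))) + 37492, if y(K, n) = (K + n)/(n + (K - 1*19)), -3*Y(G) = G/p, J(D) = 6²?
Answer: 5848889/156 ≈ 37493.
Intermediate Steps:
p = 3 (p = 2 + (3 - 2) = 2 + 1 = 3)
J(D) = 36
Y(G) = -G/9 (Y(G) = -G/(3*3) = -G/9)
y(K, n) = (K + n)/(-19 + K + n) (y(K, n) = (K + n)/(n + (K - 19)) = (K + n)/(n + (-19 + K)) = (K + n)/(-19 + K + n))
y(-133, Y(J(-1))) + 37492 = (-133 - ⅑*36)/(-19 - 133 - ⅑*36) + 37492 = (-133 - 4)/(-19 - 133 - 4) + 37492 = -137/(-156) + 37492 = -1/156*(-137) + 37492 = 137/156 + 37492 = 5848889/156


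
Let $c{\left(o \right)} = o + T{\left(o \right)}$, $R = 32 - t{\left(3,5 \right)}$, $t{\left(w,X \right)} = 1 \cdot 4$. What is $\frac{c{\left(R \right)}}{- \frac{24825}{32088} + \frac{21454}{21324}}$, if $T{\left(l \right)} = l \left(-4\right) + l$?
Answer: $- \frac{3193141056}{13253971} \approx -240.92$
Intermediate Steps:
$t{\left(w,X \right)} = 4$
$R = 28$ ($R = 32 - 4 = 28$)
$T{\left(l \right)} = - 3 l$ ($T{\left(l \right)} = - 4 l + l = - 3 l$)
$c{\left(o \right)} = - 2 o$ ($c{\left(o \right)} = o - 3 o = - 2 o$)
$\frac{c{\left(R \right)}}{- \frac{24825}{32088} + \frac{21454}{21324}} = \frac{\left(-2\right) 28}{- \frac{24825}{32088} + \frac{21454}{21324}} = - \frac{56}{\left(-24825\right) \frac{1}{32088} + 21454 \cdot \frac{1}{21324}} = - \frac{56}{- \frac{8275}{10696} + \frac{10727}{10662}} = - \frac{56}{\frac{13253971}{57020376}} = \left(-56\right) \frac{57020376}{13253971} = - \frac{3193141056}{13253971}$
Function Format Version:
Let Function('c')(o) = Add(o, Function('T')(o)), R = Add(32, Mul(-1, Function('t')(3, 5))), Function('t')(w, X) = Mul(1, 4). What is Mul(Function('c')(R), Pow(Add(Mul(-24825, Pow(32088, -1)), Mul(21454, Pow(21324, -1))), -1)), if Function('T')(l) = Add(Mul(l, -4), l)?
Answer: Rational(-3193141056, 13253971) ≈ -240.92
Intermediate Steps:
Function('t')(w, X) = 4
R = 28 (R = Add(32, Mul(-1, 4)) = Add(32, -4) = 28)
Function('T')(l) = Mul(-3, l) (Function('T')(l) = Add(Mul(-4, l), l) = Mul(-3, l))
Function('c')(o) = Mul(-2, o) (Function('c')(o) = Add(o, Mul(-3, o)) = Mul(-2, o))
Mul(Function('c')(R), Pow(Add(Mul(-24825, Pow(32088, -1)), Mul(21454, Pow(21324, -1))), -1)) = Mul(Mul(-2, 28), Pow(Add(Mul(-24825, Pow(32088, -1)), Mul(21454, Pow(21324, -1))), -1)) = Mul(-56, Pow(Add(Mul(-24825, Rational(1, 32088)), Mul(21454, Rational(1, 21324))), -1)) = Mul(-56, Pow(Add(Rational(-8275, 10696), Rational(10727, 10662)), -1)) = Mul(-56, Pow(Rational(13253971, 57020376), -1)) = Mul(-56, Rational(57020376, 13253971)) = Rational(-3193141056, 13253971)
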